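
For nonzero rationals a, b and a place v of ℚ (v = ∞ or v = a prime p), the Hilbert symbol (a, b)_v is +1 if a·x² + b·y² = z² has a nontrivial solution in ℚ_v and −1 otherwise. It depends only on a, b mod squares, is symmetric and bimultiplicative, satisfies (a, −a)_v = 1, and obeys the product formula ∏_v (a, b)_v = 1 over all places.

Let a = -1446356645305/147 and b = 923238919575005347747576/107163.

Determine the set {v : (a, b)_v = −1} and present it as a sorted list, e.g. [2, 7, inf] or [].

(a, b) ≡ (-3315, 858) mod (ℚ^×)²; places V = {2, 3, 5, 7, 11, 13, 17, 19, 23, ∞}.
(a,b)_∞: sgn(-3315)=−, sgn(858)=+, so +1.
(a,b)_3: α=-1, u≡2; β=-7, v≡1 (mod 3); (2|3)=-1, (1|3)=+1; sign (−1)^1·-1^-7·+1^-1 = +1.
(a,b)_13: α=3, u≡8; β=5, v≡3 (mod 13); (8|13)=-1, (3|13)=+1; sign (−1)^0·-1^5·+1^3 = -1.
(a,b)_11: α=4, u≡6; β=7, v≡1 (mod 11); (6|11)=-1, (1|11)=+1; sign (−1)^0·-1^7·+1^4 = -1.
(a,b)_19: α=0, u≡13; β=2, v≡10 (mod 19); (13|19)=-1, (10|19)=-1; sign (−1)^0·-1^2·-1^0 = +1.
(a,b)_17: α=1, u≡4; β=4, v≡4 (mod 17); (4|17)=+1, (4|17)=+1; sign (−1)^0·+1^4·+1^1 = +1.
(a,b)_7: α=-2, u≡3; β=-2, v≡1 (mod 7); (3|7)=-1, (1|7)=+1; sign (−1)^0·-1^-2·+1^-2 = +1.
(a,b)_2: α=0, β=3; u≡5, v≡5 (mod 8); ε(u)ε(v)=0·0, αω(v)=0·1, βω(u)=3·1; sum ≡ 1  ⇒  -1.
(a,b)_23: α=2, u≡14; β=2, v≡10 (mod 23); (14|23)=-1, (10|23)=-1; sign (−1)^0·-1^2·-1^2 = +1.
(a,b)_5: α=1, u≡2; β=0, v≡2 (mod 5); (2|5)=-1, (2|5)=-1; sign (−1)^0·-1^0·-1^1 = -1.
(-3315, 858 / ℚ) ramifies at {2, 5, 11, 13}: a division algebra.

[2, 5, 11, 13]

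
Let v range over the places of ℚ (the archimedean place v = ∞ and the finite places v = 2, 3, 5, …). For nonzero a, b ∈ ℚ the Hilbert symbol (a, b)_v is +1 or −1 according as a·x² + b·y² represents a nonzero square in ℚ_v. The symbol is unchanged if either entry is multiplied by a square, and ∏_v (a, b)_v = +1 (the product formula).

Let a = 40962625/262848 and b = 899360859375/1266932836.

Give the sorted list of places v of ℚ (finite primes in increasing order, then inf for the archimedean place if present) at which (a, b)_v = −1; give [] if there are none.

[2, 5, 11, 31]

Mod squares: a ≡ 5115, b ≡ 55. Check v ∈ {∞, 2, 3, 5, 11, 13, 31, 37}.
v=∞: 5115 > 0 and 55 > 0  ⇒  (a,b)_∞ = +1.
v=3: a=3^-1·(≡1), b=3^2·(≡1) mod 3; (1|3)=+1, (1|3)=+1; (−1)^{-1·2·1}·(+1)^2·(+1)^-1 = +1.
v=5: a=5^3·(≡2), b=5^7·(≡4) mod 5; (2|5)=-1, (4|5)=+1; (−1)^{3·7·2}·(-1)^7·(+1)^3 = -1.
v=37: a=37^-2·(≡21), b=37^-4·(≡31) mod 37; (21|37)=+1, (31|37)=-1; (−1)^{-2·-4·18}·(+1)^-4·(-1)^-2 = +1.
v=31: a=31^3·(≡20), b=31^2·(≡13) mod 31; (20|31)=+1, (13|31)=-1; (−1)^{3·2·15}·(+1)^2·(-1)^3 = -1.
v=11: a=11^1·(≡4), b=11^3·(≡5) mod 11; (4|11)=+1, (5|11)=+1; (−1)^{1·3·5}·(+1)^3·(+1)^1 = -1.
v=13: a=13^0·(≡2), b=13^-2·(≡9) mod 13; (2|13)=-1, (9|13)=+1; (−1)^{0·-2·6}·(-1)^-2·(+1)^0 = +1.
v=2: v_2(a)=-6, v_2(b)=-2; units ≡ 3, 7 (mod 8); ε·ε+αω+βω = 1·1+-6·0+-2·1 ≡ 1  ⇒  (a,b)_2 = -1.
Ram(5115, 55) = {2, 5, 11, 31}; no ℚ_2-point on the conic.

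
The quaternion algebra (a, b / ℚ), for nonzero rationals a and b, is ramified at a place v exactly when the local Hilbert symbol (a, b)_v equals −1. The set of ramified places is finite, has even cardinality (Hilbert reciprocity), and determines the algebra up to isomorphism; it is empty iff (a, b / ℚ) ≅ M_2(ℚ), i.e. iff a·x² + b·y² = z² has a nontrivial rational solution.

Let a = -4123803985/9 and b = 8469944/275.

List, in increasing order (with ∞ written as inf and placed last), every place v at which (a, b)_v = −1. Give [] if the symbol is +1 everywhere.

[11, 17, 19, 31]

Mod squares: a ≡ -50065, b ≡ 475354. Check v ∈ {∞, 2, 3, 5, 7, 11, 17, 19, 31, 41}.
v=41: a=41^2·(≡1), b=41^1·(≡32) mod 41; (1|41)=+1, (32|41)=+1; (−1)^{2·1·20}·(+1)^1·(+1)^2 = +1.
v=7: a=7^2·(≡3), b=7^2·(≡6) mod 7; (3|7)=-1, (6|7)=-1; (−1)^{2·2·3}·(-1)^2·(-1)^2 = +1.
v=11: a=11^0·(≡2), b=11^-1·(≡7) mod 11; (2|11)=-1, (7|11)=-1; (−1)^{0·-1·5}·(-1)^-1·(-1)^0 = -1.
v=31: a=31^1·(≡20), b=31^1·(≡18) mod 31; (20|31)=+1, (18|31)=+1; (−1)^{1·1·15}·(+1)^1·(+1)^1 = -1.
v=17: a=17^1·(≡2), b=17^1·(≡10) mod 17; (2|17)=+1, (10|17)=-1; (−1)^{1·1·8}·(+1)^1·(-1)^1 = -1.
v=19: a=19^1·(≡9), b=19^0·(≡18) mod 19; (9|19)=+1, (18|19)=-1; (−1)^{1·0·9}·(+1)^0·(-1)^1 = -1.
v=2: v_2(a)=0, v_2(b)=3; units ≡ 7, 5 (mod 8); ε·ε+αω+βω = 1·0+0·1+3·0 ≡ 0  ⇒  (a,b)_2 = +1.
v=∞: -50065 < 0 and 475354 > 0  ⇒  (a,b)_∞ = +1.
v=5: a=5^1·(≡2), b=5^-2·(≡4) mod 5; (2|5)=-1, (4|5)=+1; (−1)^{1·-2·2}·(-1)^-2·(+1)^1 = +1.
v=3: a=3^-2·(≡2), b=3^0·(≡1) mod 3; (2|3)=-1, (1|3)=+1; (−1)^{-2·0·1}·(-1)^0·(+1)^-2 = +1.
|Ram(-50065, 475354)| = 4, even; anisotropic at {11, 17, 19, 31}.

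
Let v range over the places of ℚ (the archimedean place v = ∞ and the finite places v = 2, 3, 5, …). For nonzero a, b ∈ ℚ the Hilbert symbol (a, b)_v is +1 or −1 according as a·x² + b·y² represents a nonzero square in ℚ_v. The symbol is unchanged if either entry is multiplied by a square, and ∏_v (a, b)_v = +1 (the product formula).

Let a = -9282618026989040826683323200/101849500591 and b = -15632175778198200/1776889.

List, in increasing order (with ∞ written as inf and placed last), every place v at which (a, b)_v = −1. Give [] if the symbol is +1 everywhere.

(a, b) ≡ (-403, -49358) mod (ℚ^×)²; places V = {2, 3, 5, 13, 23, 29, 31, 37, 43, ∞}.
(a,b)_29: α=2, u≡21; β=1, v≡28 (mod 29); (21|29)=-1, (28|29)=+1; sign (−1)^0·-1^1·+1^2 = -1.
(a,b)_3: α=4, u≡2; β=4, v≡1 (mod 3); (2|3)=-1, (1|3)=+1; sign (−1)^0·-1^4·+1^4 = +1.
(a,b)_2: α=6, β=3; u≡5, v≡1 (mod 8); ε(u)ε(v)=0·0, αω(v)=6·0, βω(u)=3·1; sum ≡ 1  ⇒  -1.
(a,b)_∞: sgn(-403)=−, sgn(-49358)=−, so -1.
(a,b)_13: α=7, u≡5; β=4, v≡9 (mod 13); (5|13)=-1, (9|13)=+1; sign (−1)^0·-1^4·+1^7 = +1.
(a,b)_5: α=2, u≡2; β=2, v≡3 (mod 5); (2|5)=-1, (3|5)=-1; sign (−1)^0·-1^2·-1^2 = +1.
(a,b)_31: α=-3, u≡16; β=-2, v≡20 (mod 31); (16|31)=+1, (20|31)=+1; sign (−1)^0·+1^-2·+1^-3 = +1.
(a,b)_43: α=-4, u≡30; β=-2, v≡1 (mod 43); (30|43)=-1, (1|43)=+1; sign (−1)^0·-1^-2·+1^-4 = +1.
(a,b)_37: α=6, u≡34; β=3, v≡19 (mod 37); (34|37)=+1, (19|37)=-1; sign (−1)^0·+1^3·-1^6 = +1.
(a,b)_23: α=2, u≡10; β=1, v≡1 (mod 23); (10|23)=-1, (1|23)=+1; sign (−1)^0·-1^1·+1^2 = -1.
|Ram(-403, -49358)| = 4, even; anisotropic at {2, 23, 29, ∞}.

[2, 23, 29, inf]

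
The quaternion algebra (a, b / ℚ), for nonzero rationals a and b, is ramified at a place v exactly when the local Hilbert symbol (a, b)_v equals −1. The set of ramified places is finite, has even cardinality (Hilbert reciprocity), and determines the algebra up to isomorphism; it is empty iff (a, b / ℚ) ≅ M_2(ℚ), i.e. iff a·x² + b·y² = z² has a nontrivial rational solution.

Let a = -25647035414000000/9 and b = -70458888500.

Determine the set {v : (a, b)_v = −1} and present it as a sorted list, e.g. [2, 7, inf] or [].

(a, b) ≡ (-374, -85085) mod (ℚ^×)²; places V = {2, 3, 5, 7, 11, 13, 17, ∞}.
(a,b)_∞: sgn(-374)=−, sgn(-85085)=−, so -1.
(a,b)_13: α=4, u≡3; β=3, v≡6 (mod 13); (3|13)=+1, (6|13)=-1; sign (−1)^0·+1^3·-1^4 = +1.
(a,b)_11: α=1, u≡2; β=1, v≡4 (mod 11); (2|11)=-1, (4|11)=+1; sign (−1)^1·-1^1·+1^1 = +1.
(a,b)_7: α=4, u≡2; β=3, v≡1 (mod 7); (2|7)=+1, (1|7)=+1; sign (−1)^0·+1^3·+1^4 = +1.
(a,b)_17: α=1, u≡14; β=1, v≡11 (mod 17); (14|17)=-1, (11|17)=-1; sign (−1)^0·-1^1·-1^1 = +1.
(a,b)_3: α=-2, u≡1; β=0, v≡1 (mod 3); (1|3)=+1, (1|3)=+1; sign (−1)^0·+1^0·+1^-2 = +1.
(a,b)_2: α=7, β=2; u≡5, v≡3 (mod 8); ε(u)ε(v)=0·1, αω(v)=7·1, βω(u)=2·1; sum ≡ 1  ⇒  -1.
(a,b)_5: α=6, u≡1; β=3, v≡2 (mod 5); (1|5)=+1, (2|5)=-1; sign (−1)^0·+1^3·-1^6 = +1.
Ram(-374, -85085) = {2, ∞}; no ℚ_2-point on the conic.

[2, inf]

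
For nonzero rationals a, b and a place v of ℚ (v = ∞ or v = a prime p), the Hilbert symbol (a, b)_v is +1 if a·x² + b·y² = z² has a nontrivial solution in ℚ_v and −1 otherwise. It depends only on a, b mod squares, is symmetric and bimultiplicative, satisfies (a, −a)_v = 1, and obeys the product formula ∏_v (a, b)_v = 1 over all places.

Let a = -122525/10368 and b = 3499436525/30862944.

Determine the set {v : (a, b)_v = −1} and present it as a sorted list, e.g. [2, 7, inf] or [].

[3, 29]

Mod squares: a ≡ -58, b ≡ 174. Check v ∈ {∞, 2, 3, 5, 7, 13, 29}.
v=29: a=29^1·(≡18), b=29^1·(≡5) mod 29; (18|29)=-1, (5|29)=+1; (−1)^{1·1·14}·(-1)^1·(+1)^1 = -1.
v=5: a=5^2·(≡3), b=5^2·(≡4) mod 5; (3|5)=-1, (4|5)=+1; (−1)^{2·2·2}·(-1)^2·(+1)^2 = +1.
v=13: a=13^2·(≡6), b=13^6·(≡11) mod 13; (6|13)=-1, (11|13)=-1; (−1)^{2·6·6}·(-1)^6·(-1)^2 = +1.
v=∞: -58 < 0 and 174 > 0  ⇒  (a,b)_∞ = +1.
v=7: a=7^0·(≡3), b=7^-2·(≡6) mod 7; (3|7)=-1, (6|7)=-1; (−1)^{0·-2·3}·(-1)^-2·(-1)^0 = +1.
v=2: v_2(a)=-7, v_2(b)=-5; units ≡ 3, 7 (mod 8); ε·ε+αω+βω = 1·1+-7·0+-5·1 ≡ 0  ⇒  (a,b)_2 = +1.
v=3: a=3^-4·(≡2), b=3^-9·(≡1) mod 3; (2|3)=-1, (1|3)=+1; (−1)^{-4·-9·1}·(-1)^-9·(+1)^-4 = -1.
Ram(-58, 174) = {3, 29}; no ℚ_3-point on the conic.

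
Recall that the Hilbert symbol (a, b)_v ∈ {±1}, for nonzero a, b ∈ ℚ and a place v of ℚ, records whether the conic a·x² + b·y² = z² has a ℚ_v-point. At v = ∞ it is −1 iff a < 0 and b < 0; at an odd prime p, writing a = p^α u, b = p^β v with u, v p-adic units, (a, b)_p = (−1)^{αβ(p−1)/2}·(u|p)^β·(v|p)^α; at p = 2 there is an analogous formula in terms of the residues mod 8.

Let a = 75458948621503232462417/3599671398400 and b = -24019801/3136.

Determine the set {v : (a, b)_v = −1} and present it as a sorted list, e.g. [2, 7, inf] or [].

(a, b) ≡ (377, -1) mod (ℚ^×)²; places V = {2, 5, 7, 11, 13, 19, 29, 31, ∞}.
(a,b)_19: α=2, u≡9; β=0, v≡18 (mod 19); (9|19)=+1, (18|19)=-1; sign (−1)^0·+1^0·-1^2 = +1.
(a,b)_2: α=-12, β=-6; u≡1, v≡7 (mod 8); ε(u)ε(v)=0·1, αω(v)=-12·0, βω(u)=-6·0; sum ≡ 0  ⇒  +1.
(a,b)_31: α=2, u≡25; β=0, v≡23 (mod 31); (25|31)=+1, (23|31)=-1; sign (−1)^0·+1^0·-1^2 = +1.
(a,b)_29: α=5, u≡6; β=2, v≡1 (mod 29); (6|29)=+1, (1|29)=+1; sign (−1)^0·+1^2·+1^5 = +1.
(a,b)_13: α=9, u≡12; β=4, v≡10 (mod 13); (12|13)=+1, (10|13)=+1; sign (−1)^0·+1^4·+1^9 = +1.
(a,b)_7: α=-4, u≡3; β=-2, v≡6 (mod 7); (3|7)=-1, (6|7)=-1; sign (−1)^0·-1^-2·-1^-4 = +1.
(a,b)_11: α=-4, u≡5; β=0, v≡8 (mod 11); (5|11)=+1, (8|11)=-1; sign (−1)^0·+1^0·-1^-4 = +1.
(a,b)_∞: sgn(377)=+, sgn(-1)=−, so +1.
(a,b)_5: α=-2, u≡2; β=0, v≡4 (mod 5); (2|5)=-1, (4|5)=+1; sign (−1)^0·-1^0·+1^-2 = +1.
Every local symbol is +1, so the conic 377·x² + -1·y² = z² has ℚ_v-points for all v and hence a ℚ-point; (a, b / ℚ) ≅ M_2(ℚ).

[]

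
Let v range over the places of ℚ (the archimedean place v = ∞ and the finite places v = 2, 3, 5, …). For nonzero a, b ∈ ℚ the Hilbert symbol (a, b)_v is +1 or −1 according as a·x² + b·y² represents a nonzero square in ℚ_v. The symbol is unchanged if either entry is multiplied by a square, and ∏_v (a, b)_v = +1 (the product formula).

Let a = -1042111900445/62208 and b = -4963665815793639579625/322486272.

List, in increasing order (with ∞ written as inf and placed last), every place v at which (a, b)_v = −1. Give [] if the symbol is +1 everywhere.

[5, 7, 11, inf]

(a, b) ≡ (-15, -1155) mod (ℚ^×)²; places V = {2, 3, 5, 7, 11, 13, ∞}.
(a,b)_13: α=0, u≡7; β=2, v≡6 (mod 13); (7|13)=-1, (6|13)=-1; sign (−1)^0·-1^2·-1^0 = +1.
(a,b)_∞: sgn(-15)=−, sgn(-1155)=−, so -1.
(a,b)_5: α=1, u≡2; β=3, v≡4 (mod 5); (2|5)=-1, (4|5)=+1; sign (−1)^0·-1^3·+1^1 = -1.
(a,b)_7: α=6, u≡5; β=7, v≡3 (mod 7); (5|7)=-1, (3|7)=-1; sign (−1)^0·-1^7·-1^6 = -1.
(a,b)_3: α=-5, u≡1; β=-9, v≡2 (mod 3); (1|3)=+1, (2|3)=-1; sign (−1)^1·+1^-9·-1^-5 = +1.
(a,b)_2: α=-8, β=-14; u≡1, v≡5 (mod 8); ε(u)ε(v)=0·0, αω(v)=-8·1, βω(u)=-14·0; sum ≡ 0  ⇒  +1.
(a,b)_11: α=6, u≡8; β=11, v≡4 (mod 11); (8|11)=-1, (4|11)=+1; sign (−1)^0·-1^11·+1^6 = -1.
Ram(-15, -1155) = {5, 7, 11, ∞}; no ℚ_5-point on the conic.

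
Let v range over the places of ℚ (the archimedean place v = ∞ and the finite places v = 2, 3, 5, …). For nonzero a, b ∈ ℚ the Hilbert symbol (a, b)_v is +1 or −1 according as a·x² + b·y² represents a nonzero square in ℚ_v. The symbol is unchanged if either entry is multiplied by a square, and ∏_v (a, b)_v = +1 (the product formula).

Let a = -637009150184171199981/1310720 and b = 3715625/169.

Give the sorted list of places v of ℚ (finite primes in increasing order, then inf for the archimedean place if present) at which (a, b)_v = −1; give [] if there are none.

Mod squares: a ≡ -45305, b ≡ 5945. Check v ∈ {∞, 2, 3, 5, 7, 13, 17, 29, 37, 41}.
v=41: a=41^5·(≡33), b=41^1·(≡3) mod 41; (33|41)=+1, (3|41)=-1; (−1)^{5·1·20}·(+1)^1·(-1)^5 = -1.
v=17: a=17^1·(≡4), b=17^0·(≡14) mod 17; (4|17)=+1, (14|17)=-1; (−1)^{1·0·8}·(+1)^0·(-1)^1 = -1.
v=3: a=3^2·(≡1), b=3^0·(≡2) mod 3; (1|3)=+1, (2|3)=-1; (−1)^{2·0·1}·(+1)^0·(-1)^2 = +1.
v=29: a=29^2·(≡1), b=29^1·(≡11) mod 29; (1|29)=+1, (11|29)=-1; (−1)^{2·1·14}·(+1)^1·(-1)^2 = +1.
v=2: v_2(a)=-18, v_2(b)=0; units ≡ 7, 1 (mod 8); ε·ε+αω+βω = 1·0+-18·0+0·0 ≡ 0  ⇒  (a,b)_2 = +1.
v=37: a=37^2·(≡13), b=37^0·(≡34) mod 37; (13|37)=-1, (34|37)=+1; (−1)^{2·0·18}·(-1)^0·(+1)^2 = +1.
v=∞: -45305 < 0 and 5945 > 0  ⇒  (a,b)_∞ = +1.
v=7: a=7^4·(≡5), b=7^0·(≡4) mod 7; (5|7)=-1, (4|7)=+1; (−1)^{4·0·3}·(-1)^0·(+1)^4 = +1.
v=13: a=13^1·(≡1), b=13^-2·(≡4) mod 13; (1|13)=+1, (4|13)=+1; (−1)^{1·-2·6}·(+1)^-2·(+1)^1 = +1.
v=5: a=5^-1·(≡1), b=5^5·(≡1) mod 5; (1|5)=+1, (1|5)=+1; (−1)^{-1·5·2}·(+1)^5·(+1)^-1 = +1.
(-45305, 5945 / ℚ) ramifies at {17, 41}: a division algebra.

[17, 41]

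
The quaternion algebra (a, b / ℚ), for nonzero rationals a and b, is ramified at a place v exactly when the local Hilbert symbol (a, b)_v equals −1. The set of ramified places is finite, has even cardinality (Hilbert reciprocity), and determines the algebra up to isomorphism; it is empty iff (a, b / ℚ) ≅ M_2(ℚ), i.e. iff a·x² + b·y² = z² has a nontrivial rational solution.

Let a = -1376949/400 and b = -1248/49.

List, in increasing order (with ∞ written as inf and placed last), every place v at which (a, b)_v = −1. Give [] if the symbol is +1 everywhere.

Mod squares: a ≡ -28101, b ≡ -78. Check v ∈ {∞, 2, 3, 5, 7, 13, 17, 19, 29}.
v=3: a=3^1·(≡2), b=3^1·(≡1) mod 3; (2|3)=-1, (1|3)=+1; (−1)^{1·1·1}·(-1)^1·(+1)^1 = +1.
v=5: a=5^-2·(≡1), b=5^0·(≡3) mod 5; (1|5)=+1, (3|5)=-1; (−1)^{-2·0·2}·(+1)^0·(-1)^-2 = +1.
v=29: a=29^1·(≡11), b=29^0·(≡13) mod 29; (11|29)=-1, (13|29)=+1; (−1)^{1·0·14}·(-1)^0·(+1)^1 = +1.
v=13: a=13^0·(≡5), b=13^1·(≡6) mod 13; (5|13)=-1, (6|13)=-1; (−1)^{0·1·6}·(-1)^1·(-1)^0 = -1.
v=7: a=7^2·(≡4), b=7^-2·(≡5) mod 7; (4|7)=+1, (5|7)=-1; (−1)^{2·-2·3}·(+1)^-2·(-1)^2 = +1.
v=19: a=19^1·(≡14), b=19^0·(≡4) mod 19; (14|19)=-1, (4|19)=+1; (−1)^{1·0·9}·(-1)^0·(+1)^1 = +1.
v=2: v_2(a)=-4, v_2(b)=5; units ≡ 3, 1 (mod 8); ε·ε+αω+βω = 1·0+-4·0+5·1 ≡ 1  ⇒  (a,b)_2 = -1.
v=∞: -28101 < 0 and -78 < 0  ⇒  (a,b)_∞ = -1.
v=17: a=17^1·(≡16), b=17^0·(≡12) mod 17; (16|17)=+1, (12|17)=-1; (−1)^{1·0·8}·(+1)^0·(-1)^1 = -1.
Ram(-28101, -78) = {2, 13, 17, ∞}; no ℚ_2-point on the conic.

[2, 13, 17, inf]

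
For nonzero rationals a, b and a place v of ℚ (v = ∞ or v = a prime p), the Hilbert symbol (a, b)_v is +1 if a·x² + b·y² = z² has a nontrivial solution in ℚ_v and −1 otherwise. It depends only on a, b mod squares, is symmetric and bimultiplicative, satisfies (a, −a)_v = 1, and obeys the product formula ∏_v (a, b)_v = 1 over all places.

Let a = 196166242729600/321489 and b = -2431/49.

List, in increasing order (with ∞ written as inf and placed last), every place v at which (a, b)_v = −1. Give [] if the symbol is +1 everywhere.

[13, 17, 23, 41]

Mod squares: a ≡ 20746, b ≡ -2431. Check v ∈ {∞, 2, 3, 5, 7, 11, 13, 17, 23, 41}.
v=∞: 20746 > 0 and -2431 < 0  ⇒  (a,b)_∞ = +1.
v=13: a=13^2·(≡11), b=13^1·(≡6) mod 13; (11|13)=-1, (6|13)=-1; (−1)^{2·1·6}·(-1)^1·(-1)^2 = -1.
v=11: a=11^3·(≡1), b=11^1·(≡2) mod 11; (1|11)=+1, (2|11)=-1; (−1)^{3·1·5}·(+1)^1·(-1)^3 = +1.
v=23: a=23^1·(≡7), b=23^0·(≡10) mod 23; (7|23)=-1, (10|23)=-1; (−1)^{1·0·11}·(-1)^0·(-1)^1 = -1.
v=3: a=3^-8·(≡1), b=3^0·(≡2) mod 3; (1|3)=+1, (2|3)=-1; (−1)^{-8·0·1}·(+1)^0·(-1)^-8 = +1.
v=2: v_2(a)=7, v_2(b)=0; units ≡ 5, 1 (mod 8); ε·ε+αω+βω = 0·0+7·0+0·1 ≡ 0  ⇒  (a,b)_2 = +1.
v=5: a=5^2·(≡1), b=5^0·(≡1) mod 5; (1|5)=+1, (1|5)=+1; (−1)^{2·0·2}·(+1)^0·(+1)^2 = +1.
v=7: a=7^-2·(≡5), b=7^-2·(≡5) mod 7; (5|7)=-1, (5|7)=-1; (−1)^{-2·-2·3}·(-1)^-2·(-1)^-2 = +1.
v=41: a=41^1·(≡6), b=41^0·(≡19) mod 41; (6|41)=-1, (19|41)=-1; (−1)^{1·0·20}·(-1)^0·(-1)^1 = -1.
v=17: a=17^2·(≡5), b=17^1·(≡12) mod 17; (5|17)=-1, (12|17)=-1; (−1)^{2·1·8}·(-1)^1·(-1)^2 = -1.
Ram(20746, -2431) = {13, 17, 23, 41}; no ℚ_13-point on the conic.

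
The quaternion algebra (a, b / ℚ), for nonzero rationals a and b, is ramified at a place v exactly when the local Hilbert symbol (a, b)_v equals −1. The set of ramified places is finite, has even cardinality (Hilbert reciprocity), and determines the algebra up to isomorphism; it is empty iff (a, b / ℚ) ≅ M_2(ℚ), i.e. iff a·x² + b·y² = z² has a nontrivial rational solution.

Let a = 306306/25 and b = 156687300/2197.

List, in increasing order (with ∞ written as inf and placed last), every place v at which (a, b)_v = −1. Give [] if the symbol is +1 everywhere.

[2, 7, 13, 17]

(a, b) ≡ (34034, 46189) mod (ℚ^×)²; places V = {2, 3, 5, 7, 11, 13, 17, 19, ∞}.
(a,b)_13: α=1, u≡7; β=-3, v≡3 (mod 13); (7|13)=-1, (3|13)=+1; sign (−1)^0·-1^-3·+1^1 = -1.
(a,b)_∞: sgn(34034)=+, sgn(46189)=+, so +1.
(a,b)_2: α=1, β=2; u≡1, v≡5 (mod 8); ε(u)ε(v)=0·0, αω(v)=1·1, βω(u)=2·0; sum ≡ 1  ⇒  -1.
(a,b)_17: α=1, u≡4; β=1, v≡11 (mod 17); (4|17)=+1, (11|17)=-1; sign (−1)^0·+1^1·-1^1 = -1.
(a,b)_3: α=2, u≡2; β=2, v≡1 (mod 3); (2|3)=-1, (1|3)=+1; sign (−1)^0·-1^2·+1^2 = +1.
(a,b)_19: α=0, u≡17; β=1, v≡14 (mod 19); (17|19)=+1, (14|19)=-1; sign (−1)^0·+1^1·-1^0 = +1.
(a,b)_11: α=1, u≡9; β=1, v≡6 (mod 11); (9|11)=+1, (6|11)=-1; sign (−1)^1·+1^1·-1^1 = +1.
(a,b)_7: α=1, u≡2; β=2, v≡5 (mod 7); (2|7)=+1, (5|7)=-1; sign (−1)^0·+1^2·-1^1 = -1.
(a,b)_5: α=-2, u≡1; β=2, v≡1 (mod 5); (1|5)=+1, (1|5)=+1; sign (−1)^0·+1^2·+1^-2 = +1.
|Ram(34034, 46189)| = 4, even; anisotropic at {2, 7, 13, 17}.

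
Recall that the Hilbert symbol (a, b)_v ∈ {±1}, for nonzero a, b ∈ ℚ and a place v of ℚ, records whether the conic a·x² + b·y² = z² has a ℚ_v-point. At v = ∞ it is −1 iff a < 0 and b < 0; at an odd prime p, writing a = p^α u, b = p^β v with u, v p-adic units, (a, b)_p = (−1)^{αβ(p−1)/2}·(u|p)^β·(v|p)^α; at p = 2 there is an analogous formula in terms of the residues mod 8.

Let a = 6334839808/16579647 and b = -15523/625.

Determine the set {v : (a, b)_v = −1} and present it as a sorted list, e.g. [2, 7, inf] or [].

Mod squares: a ≡ 357889, b ≡ -43. Check v ∈ {∞, 2, 3, 5, 7, 11, 19, 29, 41, 43}.
v=43: a=43^1·(≡9), b=43^1·(≡3) mod 43; (9|43)=+1, (3|43)=-1; (−1)^{1·1·21}·(+1)^1·(-1)^1 = +1.
v=11: a=11^2·(≡3), b=11^0·(≡1) mod 11; (3|11)=+1, (1|11)=+1; (−1)^{2·0·5}·(+1)^0·(+1)^2 = +1.
v=7: a=7^-1·(≡3), b=7^0·(≡5) mod 7; (3|7)=-1, (5|7)=-1; (−1)^{-1·0·3}·(-1)^0·(-1)^-1 = -1.
v=5: a=5^0·(≡4), b=5^-4·(≡2) mod 5; (4|5)=+1, (2|5)=-1; (−1)^{0·-4·2}·(+1)^-4·(-1)^0 = +1.
v=2: v_2(a)=10, v_2(b)=0; units ≡ 1, 5 (mod 8); ε·ε+αω+βω = 0·0+10·1+0·0 ≡ 0  ⇒  (a,b)_2 = +1.
v=29: a=29^1·(≡9), b=29^0·(≡14) mod 29; (9|29)=+1, (14|29)=-1; (−1)^{1·0·14}·(+1)^0·(-1)^1 = -1.
v=3: a=3^-8·(≡1), b=3^0·(≡2) mod 3; (1|3)=+1, (2|3)=-1; (−1)^{-8·0·1}·(+1)^0·(-1)^-8 = +1.
v=∞: 357889 > 0 and -43 < 0  ⇒  (a,b)_∞ = +1.
v=19: a=19^-2·(≡7), b=19^2·(≡12) mod 19; (7|19)=+1, (12|19)=-1; (−1)^{-2·2·9}·(+1)^2·(-1)^-2 = +1.
v=41: a=41^1·(≡36), b=41^0·(≡18) mod 41; (36|41)=+1, (18|41)=+1; (−1)^{1·0·20}·(+1)^0·(+1)^1 = +1.
Ram(357889, -43) = {7, 29}; no ℚ_7-point on the conic.

[7, 29]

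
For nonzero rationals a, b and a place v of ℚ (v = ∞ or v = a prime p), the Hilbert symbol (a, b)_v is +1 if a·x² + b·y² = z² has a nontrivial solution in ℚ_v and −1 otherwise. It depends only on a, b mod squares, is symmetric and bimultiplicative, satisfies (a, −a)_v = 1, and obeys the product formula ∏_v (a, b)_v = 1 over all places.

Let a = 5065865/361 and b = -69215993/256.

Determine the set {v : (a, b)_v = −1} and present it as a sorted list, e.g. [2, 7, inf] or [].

[5, 11, 23, 29]

Mod squares: a ≡ 103385, b ≡ -572033. Check v ∈ {∞, 2, 5, 7, 11, 17, 19, 23, 29, 31}.
v=2: v_2(a)=0, v_2(b)=-8; units ≡ 1, 7 (mod 8); ε·ε+αω+βω = 0·1+0·0+-8·0 ≡ 0  ⇒  (a,b)_2 = +1.
v=23: a=23^1·(≡22), b=23^1·(≡7) mod 23; (22|23)=-1, (7|23)=-1; (−1)^{1·1·11}·(-1)^1·(-1)^1 = -1.
v=7: a=7^2·(≡4), b=7^1·(≡3) mod 7; (4|7)=+1, (3|7)=-1; (−1)^{2·1·3}·(+1)^1·(-1)^2 = +1.
v=29: a=29^1·(≡17), b=29^0·(≡8) mod 29; (17|29)=-1, (8|29)=-1; (−1)^{1·0·14}·(-1)^0·(-1)^1 = -1.
v=17: a=17^0·(≡13), b=17^1·(≡5) mod 17; (13|17)=+1, (5|17)=-1; (−1)^{0·1·8}·(+1)^1·(-1)^0 = +1.
v=5: a=5^1·(≡3), b=5^0·(≡2) mod 5; (3|5)=-1, (2|5)=-1; (−1)^{1·0·2}·(-1)^0·(-1)^1 = -1.
v=11: a=11^0·(≡10), b=11^3·(≡9) mod 11; (10|11)=-1, (9|11)=+1; (−1)^{0·3·5}·(-1)^3·(+1)^0 = -1.
v=19: a=19^-2·(≡9), b=19^1·(≡2) mod 19; (9|19)=+1, (2|19)=-1; (−1)^{-2·1·9}·(+1)^1·(-1)^-2 = +1.
v=∞: 103385 > 0 and -572033 < 0  ⇒  (a,b)_∞ = +1.
v=31: a=31^1·(≡10), b=31^0·(≡4) mod 31; (10|31)=+1, (4|31)=+1; (−1)^{1·0·15}·(+1)^0·(+1)^1 = +1.
Ram(103385, -572033) = {5, 11, 23, 29}; no ℚ_5-point on the conic.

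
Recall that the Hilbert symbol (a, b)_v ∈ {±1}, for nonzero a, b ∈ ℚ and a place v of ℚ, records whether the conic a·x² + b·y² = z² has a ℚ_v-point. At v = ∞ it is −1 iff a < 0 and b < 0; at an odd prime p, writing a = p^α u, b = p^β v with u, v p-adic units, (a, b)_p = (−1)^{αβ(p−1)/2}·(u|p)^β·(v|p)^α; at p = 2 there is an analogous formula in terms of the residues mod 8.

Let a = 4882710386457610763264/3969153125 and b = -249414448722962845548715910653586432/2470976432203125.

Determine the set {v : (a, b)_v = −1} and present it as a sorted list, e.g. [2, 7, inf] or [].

(a, b) ≡ (20995, -6783) mod (ℚ^×)²; places V = {2, 3, 5, 7, 11, 13, 17, 19, 23, ∞}.
(a,b)_13: α=1, u≡10; β=2, v≡12 (mod 13); (10|13)=+1, (12|13)=+1; sign (−1)^0·+1^2·+1^1 = +1.
(a,b)_11: α=0, u≡7; β=-2, v≡5 (mod 11); (7|11)=-1, (5|11)=+1; sign (−1)^0·-1^-2·+1^0 = +1.
(a,b)_17: α=7, u≡6; β=11, v≡8 (mod 17); (6|17)=-1, (8|17)=+1; sign (−1)^0·-1^11·+1^7 = -1.
(a,b)_3: α=0, u≡1; β=-1, v≡1 (mod 3); (1|3)=+1, (1|3)=+1; sign (−1)^0·+1^-1·+1^0 = +1.
(a,b)_19: α=7, u≡3; β=13, v≡6 (mod 19); (3|19)=-1, (6|19)=+1; sign (−1)^1·-1^13·+1^7 = +1.
(a,b)_2: α=10, β=10; u≡3, v≡1 (mod 8); ε(u)ε(v)=1·0, αω(v)=10·0, βω(u)=10·1; sum ≡ 0  ⇒  +1.
(a,b)_23: α=-2, u≡7; β=-2, v≡4 (mod 23); (7|23)=-1, (4|23)=+1; sign (−1)^0·-1^-2·+1^-2 = +1.
(a,b)_7: α=-4, u≡1; β=-7, v≡2 (mod 7); (1|7)=+1, (2|7)=+1; sign (−1)^0·+1^-7·+1^-4 = +1.
(a,b)_∞: sgn(20995)=+, sgn(-6783)=−, so +1.
(a,b)_5: α=-5, u≡1; β=-6, v≡3 (mod 5); (1|5)=+1, (3|5)=-1; sign (−1)^0·+1^-6·-1^-5 = -1.
Ram(20995, -6783) = {5, 17}; no ℚ_5-point on the conic.

[5, 17]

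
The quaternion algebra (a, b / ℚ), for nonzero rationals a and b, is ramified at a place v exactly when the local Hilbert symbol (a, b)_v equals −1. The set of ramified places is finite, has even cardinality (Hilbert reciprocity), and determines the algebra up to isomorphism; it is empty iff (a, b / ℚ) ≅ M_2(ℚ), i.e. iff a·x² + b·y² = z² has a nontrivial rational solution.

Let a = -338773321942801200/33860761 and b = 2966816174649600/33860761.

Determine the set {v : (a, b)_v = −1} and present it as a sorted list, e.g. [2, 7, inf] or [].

[3, 13, 29, 47]

(a, b) ≡ (-6325683, 31161) mod (ℚ^×)²; places V = {2, 3, 5, 7, 11, 13, 17, 19, 23, 29, 47, ∞}.
(a,b)_19: α=2, u≡1; β=2, v≡1 (mod 19); (1|19)=+1, (1|19)=+1; sign (−1)^0·+1^2·+1^2 = +1.
(a,b)_47: α=1, u≡33; β=1, v≡41 (mod 47); (33|47)=-1, (41|47)=-1; sign (−1)^1·-1^1·-1^1 = -1.
(a,b)_∞: sgn(-6325683)=−, sgn(31161)=+, so +1.
(a,b)_11: α=-2, u≡7; β=-2, v≡9 (mod 11); (7|11)=-1, (9|11)=+1; sign (−1)^0·-1^-2·+1^-2 = +1.
(a,b)_5: α=2, u≡2; β=2, v≡4 (mod 5); (2|5)=-1, (4|5)=+1; sign (−1)^0·-1^2·+1^2 = +1.
(a,b)_29: α=3, u≡10; β=2, v≡26 (mod 29); (10|29)=-1, (26|29)=-1; sign (−1)^0·-1^2·-1^3 = -1.
(a,b)_7: α=3, u≡6; β=2, v≡1 (mod 7); (6|7)=-1, (1|7)=+1; sign (−1)^0·-1^2·+1^3 = +1.
(a,b)_13: α=1, u≡10; β=1, v≡5 (mod 13); (10|13)=+1, (5|13)=-1; sign (−1)^0·+1^1·-1^1 = -1.
(a,b)_23: α=-4, u≡19; β=-4, v≡11 (mod 23); (19|23)=-1, (11|23)=-1; sign (−1)^0·-1^-4·-1^-4 = +1.
(a,b)_3: α=3, u≡1; β=1, v≡1 (mod 3); (1|3)=+1, (1|3)=+1; sign (−1)^1·+1^1·+1^3 = -1.
(a,b)_17: α=1, u≡6; β=1, v≡5 (mod 17); (6|17)=-1, (5|17)=-1; sign (−1)^0·-1^1·-1^1 = +1.
(a,b)_2: α=4, β=8; u≡5, v≡1 (mod 8); ε(u)ε(v)=0·0, αω(v)=4·0, βω(u)=8·1; sum ≡ 0  ⇒  +1.
|Ram(-6325683, 31161)| = 4, even; anisotropic at {3, 13, 29, 47}.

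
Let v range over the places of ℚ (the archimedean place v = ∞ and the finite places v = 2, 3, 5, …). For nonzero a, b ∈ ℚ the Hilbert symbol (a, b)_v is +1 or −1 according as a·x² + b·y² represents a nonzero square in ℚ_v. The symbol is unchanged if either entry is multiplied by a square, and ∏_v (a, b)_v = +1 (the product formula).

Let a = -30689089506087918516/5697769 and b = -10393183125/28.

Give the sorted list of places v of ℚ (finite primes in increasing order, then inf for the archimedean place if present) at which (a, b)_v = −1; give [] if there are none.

Mod squares: a ≡ -29, b ≡ -91. Check v ∈ {∞, 2, 3, 5, 7, 11, 13, 23, 29, 31}.
v=31: a=31^-2·(≡28), b=31^0·(≡8) mod 31; (28|31)=+1, (8|31)=+1; (−1)^{-2·0·15}·(+1)^0·(+1)^-2 = +1.
v=13: a=13^8·(≡10), b=13^3·(≡5) mod 13; (10|13)=+1, (5|13)=-1; (−1)^{8·3·6}·(+1)^3·(-1)^8 = +1.
v=2: v_2(a)=2, v_2(b)=-2; units ≡ 3, 5 (mod 8); ε·ε+αω+βω = 1·0+2·1+-2·1 ≡ 0  ⇒  (a,b)_2 = +1.
v=7: a=7^-2·(≡3), b=7^-1·(≡1) mod 7; (3|7)=-1, (1|7)=+1; (−1)^{-2·-1·3}·(-1)^-1·(+1)^-2 = -1.
v=5: a=5^0·(≡1), b=5^4·(≡4) mod 5; (1|5)=+1, (4|5)=+1; (−1)^{0·4·2}·(+1)^4·(+1)^0 = +1.
v=∞: -29 < 0 and -91 < 0  ⇒  (a,b)_∞ = -1.
v=11: a=11^-2·(≡3), b=11^0·(≡10) mod 11; (3|11)=+1, (10|11)=-1; (−1)^{-2·0·5}·(+1)^0·(-1)^-2 = +1.
v=29: a=29^3·(≡28), b=29^2·(≡7) mod 29; (28|29)=+1, (7|29)=+1; (−1)^{3·2·14}·(+1)^2·(+1)^3 = +1.
v=23: a=23^2·(≡22), b=23^0·(≡13) mod 23; (22|23)=-1, (13|23)=+1; (−1)^{2·0·11}·(-1)^0·(+1)^2 = +1.
v=3: a=3^6·(≡1), b=3^2·(≡2) mod 3; (1|3)=+1, (2|3)=-1; (−1)^{6·2·1}·(+1)^2·(-1)^6 = +1.
|Ram(-29, -91)| = 2, even; anisotropic at {7, ∞}.

[7, inf]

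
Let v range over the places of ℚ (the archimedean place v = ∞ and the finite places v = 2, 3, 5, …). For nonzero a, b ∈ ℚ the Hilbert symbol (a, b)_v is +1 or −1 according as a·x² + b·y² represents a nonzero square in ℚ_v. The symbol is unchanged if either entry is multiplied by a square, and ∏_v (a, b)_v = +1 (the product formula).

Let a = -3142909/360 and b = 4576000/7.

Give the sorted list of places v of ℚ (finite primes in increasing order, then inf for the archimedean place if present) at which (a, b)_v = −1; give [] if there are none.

[2, 5, 11, 17]

(a, b) ≡ (-13090, 5005) mod (ℚ^×)²; places V = {2, 3, 5, 7, 11, 13, 17, ∞}.
(a,b)_13: α=0, u≡4; β=1, v≡11 (mod 13); (4|13)=+1, (11|13)=-1; sign (−1)^0·+1^1·-1^0 = +1.
(a,b)_2: α=-3, β=8; u≡7, v≡5 (mod 8); ε(u)ε(v)=1·0, αω(v)=-3·1, βω(u)=8·0; sum ≡ 1  ⇒  -1.
(a,b)_7: α=5, u≡3; β=-1, v≡2 (mod 7); (3|7)=-1, (2|7)=+1; sign (−1)^1·-1^-1·+1^5 = +1.
(a,b)_∞: sgn(-13090)=−, sgn(5005)=+, so +1.
(a,b)_5: α=-1, u≡3; β=3, v≡4 (mod 5); (3|5)=-1, (4|5)=+1; sign (−1)^0·-1^3·+1^-1 = -1.
(a,b)_17: α=1, u≡5; β=0, v≡6 (mod 17); (5|17)=-1, (6|17)=-1; sign (−1)^0·-1^0·-1^1 = -1.
(a,b)_11: α=1, u≡9; β=1, v≡5 (mod 11); (9|11)=+1, (5|11)=+1; sign (−1)^1·+1^1·+1^1 = -1.
(a,b)_3: α=-2, u≡2; β=0, v≡1 (mod 3); (2|3)=-1, (1|3)=+1; sign (−1)^0·-1^0·+1^-2 = +1.
(-13090, 5005 / ℚ) ramifies at {2, 5, 11, 17}: a division algebra.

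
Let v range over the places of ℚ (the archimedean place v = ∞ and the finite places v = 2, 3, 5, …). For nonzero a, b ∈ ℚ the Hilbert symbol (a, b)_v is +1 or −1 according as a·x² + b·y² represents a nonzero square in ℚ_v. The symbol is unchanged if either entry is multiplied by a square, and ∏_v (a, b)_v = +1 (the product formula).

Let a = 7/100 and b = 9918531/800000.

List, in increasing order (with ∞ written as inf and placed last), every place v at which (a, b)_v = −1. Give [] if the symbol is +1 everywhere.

Mod squares: a ≡ 7, b ≡ 255. Check v ∈ {∞, 2, 3, 5, 7, 17}.
v=3: a=3^0·(≡1), b=3^5·(≡1) mod 3; (1|3)=+1, (1|3)=+1; (−1)^{0·5·1}·(+1)^5·(+1)^0 = +1.
v=2: v_2(a)=-2, v_2(b)=-8; units ≡ 7, 7 (mod 8); ε·ε+αω+βω = 1·1+-2·0+-8·0 ≡ 1  ⇒  (a,b)_2 = -1.
v=5: a=5^-2·(≡3), b=5^-5·(≡1) mod 5; (3|5)=-1, (1|5)=+1; (−1)^{-2·-5·2}·(-1)^-5·(+1)^-2 = -1.
v=17: a=17^0·(≡5), b=17^1·(≡16) mod 17; (5|17)=-1, (16|17)=+1; (−1)^{0·1·8}·(-1)^1·(+1)^0 = -1.
v=∞: 7 > 0 and 255 > 0  ⇒  (a,b)_∞ = +1.
v=7: a=7^1·(≡4), b=7^4·(≡3) mod 7; (4|7)=+1, (3|7)=-1; (−1)^{1·4·3}·(+1)^4·(-1)^1 = -1.
(7, 255 / ℚ) ramifies at {2, 5, 7, 17}: a division algebra.

[2, 5, 7, 17]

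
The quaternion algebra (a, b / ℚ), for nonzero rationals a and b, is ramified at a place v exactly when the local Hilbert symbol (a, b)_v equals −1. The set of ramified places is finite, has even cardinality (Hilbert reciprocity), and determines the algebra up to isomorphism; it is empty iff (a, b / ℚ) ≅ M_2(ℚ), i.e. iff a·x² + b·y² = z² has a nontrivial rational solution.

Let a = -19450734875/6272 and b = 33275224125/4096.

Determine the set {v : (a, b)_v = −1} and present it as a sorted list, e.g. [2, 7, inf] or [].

[2, 11, 13, 17]

Mod squares: a ≡ -24310, b ≡ 279565. Check v ∈ {∞, 2, 3, 5, 7, 11, 13, 17, 23}.
v=13: a=13^1·(≡7), b=13^1·(≡4) mod 13; (7|13)=-1, (4|13)=+1; (−1)^{1·1·6}·(-1)^1·(+1)^1 = -1.
v=17: a=17^1·(≡15), b=17^1·(≡3) mod 17; (15|17)=+1, (3|17)=-1; (−1)^{1·1·8}·(+1)^1·(-1)^1 = -1.
v=11: a=11^3·(≡9), b=11^1·(≡9) mod 11; (9|11)=+1, (9|11)=+1; (−1)^{3·1·5}·(+1)^1·(+1)^3 = -1.
v=23: a=23^2·(≡9), b=23^3·(≡7) mod 23; (9|23)=+1, (7|23)=-1; (−1)^{2·3·11}·(+1)^3·(-1)^2 = +1.
v=∞: -24310 < 0 and 279565 > 0  ⇒  (a,b)_∞ = +1.
v=7: a=7^-2·(≡1), b=7^0·(≡3) mod 7; (1|7)=+1, (3|7)=-1; (−1)^{-2·0·3}·(+1)^0·(-1)^-2 = +1.
v=5: a=5^3·(≡3), b=5^3·(≡3) mod 5; (3|5)=-1, (3|5)=-1; (−1)^{3·3·2}·(-1)^3·(-1)^3 = +1.
v=2: v_2(a)=-7, v_2(b)=-12; units ≡ 5, 5 (mod 8); ε·ε+αω+βω = 0·0+-7·1+-12·1 ≡ 1  ⇒  (a,b)_2 = -1.
v=3: a=3^0·(≡2), b=3^2·(≡1) mod 3; (2|3)=-1, (1|3)=+1; (−1)^{0·2·1}·(-1)^2·(+1)^0 = +1.
Ram(-24310, 279565) = {2, 11, 13, 17}; no ℚ_2-point on the conic.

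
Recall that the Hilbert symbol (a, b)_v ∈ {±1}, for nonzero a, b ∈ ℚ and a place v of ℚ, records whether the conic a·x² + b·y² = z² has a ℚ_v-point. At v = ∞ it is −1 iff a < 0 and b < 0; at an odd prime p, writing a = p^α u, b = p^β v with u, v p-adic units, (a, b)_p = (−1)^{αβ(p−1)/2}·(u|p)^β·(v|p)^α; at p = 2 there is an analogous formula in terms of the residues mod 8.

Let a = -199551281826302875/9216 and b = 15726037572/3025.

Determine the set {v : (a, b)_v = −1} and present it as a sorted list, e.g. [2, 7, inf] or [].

[5, 23, 37, 43]

Mod squares: a ≡ -76508461435, b ≡ 5393017. Check v ∈ {∞, 2, 3, 5, 7, 11, 17, 19, 23, 31, 37, 41, 43, 47}.
v=3: a=3^-2·(≡2), b=3^6·(≡1) mod 3; (2|3)=-1, (1|3)=+1; (−1)^{-2·6·1}·(-1)^6·(+1)^-2 = +1.
v=41: a=41^1·(≡36), b=41^1·(≡36) mod 41; (36|41)=+1, (36|41)=+1; (−1)^{1·1·20}·(+1)^1·(+1)^1 = +1.
v=11: a=11^0·(≡9), b=11^-2·(≡1) mod 11; (9|11)=+1, (1|11)=+1; (−1)^{0·-2·5}·(+1)^-2·(+1)^0 = +1.
v=47: a=47^1·(≡6), b=47^0·(≡3) mod 47; (6|47)=+1, (3|47)=+1; (−1)^{1·0·23}·(+1)^0·(+1)^1 = +1.
v=37: a=37^1·(≡4), b=37^0·(≡35) mod 37; (4|37)=+1, (35|37)=-1; (−1)^{1·0·18}·(+1)^0·(-1)^1 = -1.
v=23: a=23^1·(≡10), b=23^1·(≡14) mod 23; (10|23)=-1, (14|23)=-1; (−1)^{1·1·11}·(-1)^1·(-1)^1 = -1.
v=7: a=7^1·(≡6), b=7^1·(≡2) mod 7; (6|7)=-1, (2|7)=+1; (−1)^{1·1·3}·(-1)^1·(+1)^1 = +1.
v=31: a=31^1·(≡19), b=31^0·(≡1) mod 31; (19|31)=+1, (1|31)=+1; (−1)^{1·0·15}·(+1)^0·(+1)^1 = +1.
v=19: a=19^2·(≡4), b=19^1·(≡14) mod 19; (4|19)=+1, (14|19)=-1; (−1)^{2·1·9}·(+1)^1·(-1)^2 = +1.
v=43: a=43^1·(≡41), b=43^1·(≡15) mod 43; (41|43)=+1, (15|43)=+1; (−1)^{1·1·21}·(+1)^1·(+1)^1 = -1.
v=∞: -76508461435 < 0 and 5393017 > 0  ⇒  (a,b)_∞ = +1.
v=2: v_2(a)=-10, v_2(b)=2; units ≡ 5, 1 (mod 8); ε·ε+αω+βω = 0·0+-10·0+2·1 ≡ 0  ⇒  (a,b)_2 = +1.
v=5: a=5^3·(≡2), b=5^-2·(≡2) mod 5; (2|5)=-1, (2|5)=-1; (−1)^{3·-2·2}·(-1)^-2·(-1)^3 = -1.
v=17: a=17^2·(≡8), b=17^0·(≡6) mod 17; (8|17)=+1, (6|17)=-1; (−1)^{2·0·8}·(+1)^0·(-1)^2 = +1.
|Ram(-76508461435, 5393017)| = 4, even; anisotropic at {5, 23, 37, 43}.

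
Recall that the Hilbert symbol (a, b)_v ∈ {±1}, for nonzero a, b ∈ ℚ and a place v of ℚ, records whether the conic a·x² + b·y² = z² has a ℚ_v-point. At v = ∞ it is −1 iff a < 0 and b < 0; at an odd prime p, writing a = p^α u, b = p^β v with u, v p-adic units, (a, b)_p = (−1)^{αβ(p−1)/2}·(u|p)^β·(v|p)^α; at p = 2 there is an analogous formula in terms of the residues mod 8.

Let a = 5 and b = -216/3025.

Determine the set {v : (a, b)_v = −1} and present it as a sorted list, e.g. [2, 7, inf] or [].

Mod squares: a ≡ 5, b ≡ -6. Check v ∈ {∞, 2, 3, 5, 11}.
v=2: v_2(a)=0, v_2(b)=3; units ≡ 5, 5 (mod 8); ε·ε+αω+βω = 0·0+0·1+3·1 ≡ 1  ⇒  (a,b)_2 = -1.
v=11: a=11^0·(≡5), b=11^-2·(≡5) mod 11; (5|11)=+1, (5|11)=+1; (−1)^{0·-2·5}·(+1)^-2·(+1)^0 = +1.
v=∞: 5 > 0 and -6 < 0  ⇒  (a,b)_∞ = +1.
v=3: a=3^0·(≡2), b=3^3·(≡1) mod 3; (2|3)=-1, (1|3)=+1; (−1)^{0·3·1}·(-1)^3·(+1)^0 = -1.
v=5: a=5^1·(≡1), b=5^-2·(≡4) mod 5; (1|5)=+1, (4|5)=+1; (−1)^{1·-2·2}·(+1)^-2·(+1)^1 = +1.
Ram(5, -6) = {2, 3}; no ℚ_2-point on the conic.

[2, 3]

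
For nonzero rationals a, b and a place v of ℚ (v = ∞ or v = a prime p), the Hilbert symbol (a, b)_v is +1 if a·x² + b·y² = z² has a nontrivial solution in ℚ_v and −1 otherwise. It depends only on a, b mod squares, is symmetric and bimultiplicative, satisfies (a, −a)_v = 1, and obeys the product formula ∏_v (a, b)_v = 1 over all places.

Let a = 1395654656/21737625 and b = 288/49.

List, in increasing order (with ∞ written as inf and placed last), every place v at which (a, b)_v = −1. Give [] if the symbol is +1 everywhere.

(a, b) ≡ (1155, 2) mod (ℚ^×)²; places V = {2, 3, 5, 7, 11, 13, ∞}.
(a,b)_3: α=-1, u≡1; β=2, v≡2 (mod 3); (1|3)=+1, (2|3)=-1; sign (−1)^0·+1^2·-1^-1 = -1.
(a,b)_2: α=20, β=5; u≡3, v≡1 (mod 8); ε(u)ε(v)=1·0, αω(v)=20·0, βω(u)=5·1; sum ≡ 1  ⇒  -1.
(a,b)_5: α=-3, u≡1; β=0, v≡2 (mod 5); (1|5)=+1, (2|5)=-1; sign (−1)^0·+1^0·-1^-3 = -1.
(a,b)_13: α=-2, u≡2; β=0, v≡8 (mod 13); (2|13)=-1, (8|13)=-1; sign (−1)^0·-1^0·-1^-2 = +1.
(a,b)_7: α=-3, u≡1; β=-2, v≡1 (mod 7); (1|7)=+1, (1|7)=+1; sign (−1)^0·+1^-2·+1^-3 = +1.
(a,b)_11: α=3, u≡7; β=0, v≡7 (mod 11); (7|11)=-1, (7|11)=-1; sign (−1)^0·-1^0·-1^3 = -1.
(a,b)_∞: sgn(1155)=+, sgn(2)=+, so +1.
Ram(1155, 2) = {2, 3, 5, 11}; no ℚ_2-point on the conic.

[2, 3, 5, 11]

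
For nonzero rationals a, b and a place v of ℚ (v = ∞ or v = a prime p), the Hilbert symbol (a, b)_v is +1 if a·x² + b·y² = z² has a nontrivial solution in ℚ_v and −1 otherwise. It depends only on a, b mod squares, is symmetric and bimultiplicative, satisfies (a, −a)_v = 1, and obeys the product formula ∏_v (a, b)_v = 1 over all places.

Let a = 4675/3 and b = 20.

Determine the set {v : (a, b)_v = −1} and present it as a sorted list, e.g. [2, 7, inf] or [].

Mod squares: a ≡ 561, b ≡ 5. Check v ∈ {∞, 2, 3, 5, 11, 17}.
v=3: a=3^-1·(≡1), b=3^0·(≡2) mod 3; (1|3)=+1, (2|3)=-1; (−1)^{-1·0·1}·(+1)^0·(-1)^-1 = -1.
v=5: a=5^2·(≡4), b=5^1·(≡4) mod 5; (4|5)=+1, (4|5)=+1; (−1)^{2·1·2}·(+1)^1·(+1)^2 = +1.
v=11: a=11^1·(≡6), b=11^0·(≡9) mod 11; (6|11)=-1, (9|11)=+1; (−1)^{1·0·5}·(-1)^0·(+1)^1 = +1.
v=17: a=17^1·(≡1), b=17^0·(≡3) mod 17; (1|17)=+1, (3|17)=-1; (−1)^{1·0·8}·(+1)^0·(-1)^1 = -1.
v=2: v_2(a)=0, v_2(b)=2; units ≡ 1, 5 (mod 8); ε·ε+αω+βω = 0·0+0·1+2·0 ≡ 0  ⇒  (a,b)_2 = +1.
v=∞: 561 > 0 and 5 > 0  ⇒  (a,b)_∞ = +1.
|Ram(561, 5)| = 2, even; anisotropic at {3, 17}.

[3, 17]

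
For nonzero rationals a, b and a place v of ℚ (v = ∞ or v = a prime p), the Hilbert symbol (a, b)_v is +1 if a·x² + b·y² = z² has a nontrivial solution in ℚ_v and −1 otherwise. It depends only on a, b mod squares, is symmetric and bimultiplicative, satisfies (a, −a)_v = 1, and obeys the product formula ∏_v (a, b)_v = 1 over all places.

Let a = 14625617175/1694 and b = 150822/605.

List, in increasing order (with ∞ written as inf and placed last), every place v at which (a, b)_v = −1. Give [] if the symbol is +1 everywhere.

[5, 13]

Mod squares: a ≡ 3458, b ≡ 190. Check v ∈ {∞, 2, 3, 5, 7, 11, 13, 19}.
v=∞: 3458 > 0 and 190 > 0  ⇒  (a,b)_∞ = +1.
v=19: a=19^3·(≡4), b=19^1·(≡14) mod 19; (4|19)=+1, (14|19)=-1; (−1)^{3·1·9}·(+1)^1·(-1)^3 = +1.
v=13: a=13^1·(≡8), b=13^0·(≡5) mod 13; (8|13)=-1, (5|13)=-1; (−1)^{1·0·6}·(-1)^0·(-1)^1 = -1.
v=3: a=3^8·(≡2), b=3^4·(≡1) mod 3; (2|3)=-1, (1|3)=+1; (−1)^{8·4·1}·(-1)^4·(+1)^8 = +1.
v=11: a=11^-2·(≡5), b=11^-2·(≡9) mod 11; (5|11)=+1, (9|11)=+1; (−1)^{-2·-2·5}·(+1)^-2·(+1)^-2 = +1.
v=7: a=7^-1·(≡2), b=7^2·(≡4) mod 7; (2|7)=+1, (4|7)=+1; (−1)^{-1·2·3}·(+1)^2·(+1)^-1 = +1.
v=5: a=5^2·(≡3), b=5^-1·(≡2) mod 5; (3|5)=-1, (2|5)=-1; (−1)^{2·-1·2}·(-1)^-1·(-1)^2 = -1.
v=2: v_2(a)=-1, v_2(b)=1; units ≡ 1, 7 (mod 8); ε·ε+αω+βω = 0·1+-1·0+1·0 ≡ 0  ⇒  (a,b)_2 = +1.
(3458, 190 / ℚ) ramifies at {5, 13}: a division algebra.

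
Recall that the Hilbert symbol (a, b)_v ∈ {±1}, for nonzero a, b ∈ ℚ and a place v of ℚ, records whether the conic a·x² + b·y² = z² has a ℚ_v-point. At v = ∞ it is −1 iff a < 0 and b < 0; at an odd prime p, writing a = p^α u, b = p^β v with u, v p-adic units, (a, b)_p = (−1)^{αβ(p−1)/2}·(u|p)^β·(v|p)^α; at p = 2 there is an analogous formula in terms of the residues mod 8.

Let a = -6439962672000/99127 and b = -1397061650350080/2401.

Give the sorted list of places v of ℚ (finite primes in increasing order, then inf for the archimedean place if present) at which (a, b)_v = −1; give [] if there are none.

[2, 5, 7, 11, 13, inf]

(a, b) ≡ (-210, -1430) mod (ℚ^×)²; places V = {2, 3, 5, 7, 11, 13, 17, ∞}.
(a,b)_7: α=-3, u≡5; β=-4, v≡6 (mod 7); (5|7)=-1, (6|7)=-1; sign (−1)^0·-1^-4·-1^-3 = -1.
(a,b)_2: α=7, β=17; u≡7, v≡5 (mod 8); ε(u)ε(v)=1·0, αω(v)=7·1, βω(u)=17·0; sum ≡ 1  ⇒  -1.
(a,b)_5: α=3, u≡2; β=1, v≡4 (mod 5); (2|5)=-1, (4|5)=+1; sign (−1)^0·-1^1·+1^3 = -1.
(a,b)_13: α=2, u≡6; β=3, v≡5 (mod 13); (6|13)=-1, (5|13)=-1; sign (−1)^0·-1^3·-1^2 = -1.
(a,b)_3: α=9, u≡2; β=6, v≡1 (mod 3); (2|3)=-1, (1|3)=+1; sign (−1)^0·-1^6·+1^9 = +1.
(a,b)_∞: sgn(-210)=−, sgn(-1430)=−, so -1.
(a,b)_11: α=2, u≡6; β=3, v≡6 (mod 11); (6|11)=-1, (6|11)=-1; sign (−1)^0·-1^3·-1^2 = -1.
(a,b)_17: α=-2, u≡11; β=0, v≡15 (mod 17); (11|17)=-1, (15|17)=+1; sign (−1)^0·-1^0·+1^-2 = +1.
(-210, -1430 / ℚ) ramifies at {2, 5, 7, 11, 13, ∞}: a division algebra.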